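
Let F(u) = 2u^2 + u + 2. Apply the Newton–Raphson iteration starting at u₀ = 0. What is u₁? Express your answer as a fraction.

−2

F'(u) = 4u + 1.
F(0) = 2, F'(0) = 1, so u₁ = 0 − 2/1 = −2.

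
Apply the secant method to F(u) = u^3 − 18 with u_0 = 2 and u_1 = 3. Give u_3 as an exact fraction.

2402/921

F(2) = −10, F(3) = 9. u_2 = 3 − 9·(3 − 2)/(9 − (−10)) = 48/19.
F(3) = 9, F(48/19) = −12870/6859. u_3 = (48/19) − (−12870/6859)·((48/19) − 3)/((−12870/6859) − 9) = 2402/921.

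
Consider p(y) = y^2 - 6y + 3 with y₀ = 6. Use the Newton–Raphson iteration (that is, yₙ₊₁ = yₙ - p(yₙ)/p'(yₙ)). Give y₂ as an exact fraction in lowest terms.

109/20

p'(y) = 2y - 6.
p(6) = 3, p'(6) = 6, so y₁ = 6 - 3/6 = 11/2.
p(11/2) = 1/4, p'(11/2) = 5, so y₂ = (11/2) - (1/4)/5 = 109/20.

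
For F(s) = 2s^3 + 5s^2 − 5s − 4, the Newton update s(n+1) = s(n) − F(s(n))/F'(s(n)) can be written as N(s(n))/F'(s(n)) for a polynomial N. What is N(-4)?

−172

F'(s) = 6s^2 + 10s − 5.
N(s) = s·F'(s) − F(s) = s·(6s^2 + 10s − 5) − (2s^3 + 5s^2 − 5s − 4) = 4s^3 + 5s^2 + 4.
N(-4) = −172.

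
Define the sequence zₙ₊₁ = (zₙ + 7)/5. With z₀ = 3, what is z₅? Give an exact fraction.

z₁ = (3 + 7)/5 = 2.
z₂ = (2 + 7)/5 = 9/5.
z₃ = ((9/5) + 7)/5 = 44/25.
z₄ = ((44/25) + 7)/5 = 219/125.
z₅ = ((219/125) + 7)/5 = 1094/625.

1094/625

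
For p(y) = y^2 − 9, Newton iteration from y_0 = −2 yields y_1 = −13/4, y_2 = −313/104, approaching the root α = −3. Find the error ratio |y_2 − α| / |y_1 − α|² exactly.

2/13

y_1 − α = −13/4 − (−3) = −13/4 + 3 = −1/4, so |y_1 − α| = 1/4.
y_2 − α = −313/104 − (−3) = −313/104 + 3 = −1/104, so |y_2 − α| = 1/104.
|y_1 − α|² = 1/16.
Ratio = (1/104) / (1/16) = 2/13.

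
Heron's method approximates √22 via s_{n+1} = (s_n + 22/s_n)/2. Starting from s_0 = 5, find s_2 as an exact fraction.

4409/940

s_1 = (5 + 22/5)/2 = 47/10.
s_2 = (47/10 + 22/(47/10))/2 = 4409/940.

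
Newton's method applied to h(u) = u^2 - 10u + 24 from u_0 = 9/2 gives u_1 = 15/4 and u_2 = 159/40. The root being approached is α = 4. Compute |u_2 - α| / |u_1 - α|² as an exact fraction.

u_1 - α = 15/4 - 4 = -1/4, so |u_1 - α| = 1/4.
u_2 - α = 159/40 - 4 = -1/40, so |u_2 - α| = 1/40.
|u_1 - α|² = 1/16.
Ratio = (1/40) / (1/16) = 2/5.

2/5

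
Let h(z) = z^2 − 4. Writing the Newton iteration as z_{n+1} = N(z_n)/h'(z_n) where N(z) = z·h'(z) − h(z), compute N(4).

20

h'(z) = 2z.
N(z) = z·h'(z) − h(z) = z·(2z) − (z^2 − 4) = z^2 + 4.
N(4) = 20.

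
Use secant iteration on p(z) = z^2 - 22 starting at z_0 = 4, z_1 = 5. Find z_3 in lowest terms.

p(4) = -6, p(5) = 3. z_2 = 5 - 3·(5 - 4)/(3 - (-6)) = 14/3.
p(5) = 3, p(14/3) = -2/9. z_3 = (14/3) - (-2/9)·((14/3) - 5)/((-2/9) - 3) = 136/29.

136/29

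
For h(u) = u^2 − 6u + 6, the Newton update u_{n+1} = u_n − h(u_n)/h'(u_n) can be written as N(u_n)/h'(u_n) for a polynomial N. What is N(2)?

−2

h'(u) = 2u − 6.
N(u) = u·h'(u) − h(u) = u·(2u − 6) − (u^2 − 6u + 6) = u^2 − 6.
N(2) = −2.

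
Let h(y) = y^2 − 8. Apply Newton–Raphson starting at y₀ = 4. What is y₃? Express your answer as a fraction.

577/204

h'(y) = 2y.
h(4) = 8, h'(4) = 8, so y₁ = 4 − 8/8 = 3.
h(3) = 1, h'(3) = 6, so y₂ = 3 − 1/6 = 17/6.
h(17/6) = 1/36, h'(17/6) = 17/3, so y₃ = (17/6) − (1/36)/(17/3) = 577/204.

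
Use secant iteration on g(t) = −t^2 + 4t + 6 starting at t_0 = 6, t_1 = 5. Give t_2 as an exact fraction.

g(6) = −6, g(5) = 1. t_2 = 5 − 1·(5 − 6)/(1 − (−6)) = 36/7.

36/7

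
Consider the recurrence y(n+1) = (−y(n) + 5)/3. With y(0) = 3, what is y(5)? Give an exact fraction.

302/243

y(1) = (−3 + 5)/3 = 2/3.
y(2) = (−(2/3) + 5)/3 = 13/9.
y(3) = (−(13/9) + 5)/3 = 32/27.
y(4) = (−(32/27) + 5)/3 = 103/81.
y(5) = (−(103/81) + 5)/3 = 302/243.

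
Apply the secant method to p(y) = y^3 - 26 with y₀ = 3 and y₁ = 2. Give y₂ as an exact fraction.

56/19

p(3) = 1, p(2) = -18. y₂ = 2 - (-18)·(2 - 3)/((-18) - 1) = 56/19.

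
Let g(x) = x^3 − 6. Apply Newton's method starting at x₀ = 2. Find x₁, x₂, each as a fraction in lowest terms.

g'(x) = 3x^2.
g(2) = 2, g'(2) = 12, so x₁ = 2 − 2/12 = 11/6.
g(11/6) = 35/216, g'(11/6) = 121/12, so x₂ = (11/6) − (35/216)/(121/12) = 1979/1089.

x₁ = 11/6, x₂ = 1979/1089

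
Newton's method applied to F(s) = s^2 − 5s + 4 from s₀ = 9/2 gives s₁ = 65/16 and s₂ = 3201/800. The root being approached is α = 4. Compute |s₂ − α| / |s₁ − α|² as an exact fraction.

s₁ − α = 65/16 − 4 = 1/16, so |s₁ − α| = 1/16.
s₂ − α = 3201/800 − 4 = 1/800, so |s₂ − α| = 1/800.
|s₁ − α|² = 1/256.
Ratio = (1/800) / (1/256) = 8/25.

8/25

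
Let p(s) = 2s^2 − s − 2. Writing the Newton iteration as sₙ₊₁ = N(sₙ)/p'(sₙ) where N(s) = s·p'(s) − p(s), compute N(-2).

p'(s) = 4s − 1.
N(s) = s·p'(s) − p(s) = s·(4s − 1) − (2s^2 − s − 2) = 2s^2 + 2.
N(-2) = 10.

10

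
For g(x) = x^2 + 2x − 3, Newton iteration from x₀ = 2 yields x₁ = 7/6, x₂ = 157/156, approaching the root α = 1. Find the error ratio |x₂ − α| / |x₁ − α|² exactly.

x₁ − α = 7/6 − 1 = 1/6, so |x₁ − α| = 1/6.
x₂ − α = 157/156 − 1 = 1/156, so |x₂ − α| = 1/156.
|x₁ − α|² = 1/36.
Ratio = (1/156) / (1/36) = 3/13.

3/13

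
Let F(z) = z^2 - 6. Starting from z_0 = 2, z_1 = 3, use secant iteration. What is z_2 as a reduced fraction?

12/5

F(2) = -2, F(3) = 3. z_2 = 3 - 3·(3 - 2)/(3 - (-2)) = 12/5.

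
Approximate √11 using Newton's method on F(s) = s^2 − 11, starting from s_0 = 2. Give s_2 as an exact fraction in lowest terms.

F'(s) = 2s.
F(2) = −7, F'(2) = 4, so s_1 = 2 − (−7)/4 = 15/4.
F(15/4) = 49/16, F'(15/4) = 15/2, so s_2 = (15/4) − (49/16)/(15/2) = 401/120.

401/120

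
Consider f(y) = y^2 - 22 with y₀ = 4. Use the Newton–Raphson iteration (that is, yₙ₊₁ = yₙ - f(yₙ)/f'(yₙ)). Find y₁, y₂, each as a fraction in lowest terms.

y₁ = 19/4, y₂ = 713/152

f'(y) = 2y.
f(4) = -6, f'(4) = 8, so y₁ = 4 - (-6)/8 = 19/4.
f(19/4) = 9/16, f'(19/4) = 19/2, so y₂ = (19/4) - (9/16)/(19/2) = 713/152.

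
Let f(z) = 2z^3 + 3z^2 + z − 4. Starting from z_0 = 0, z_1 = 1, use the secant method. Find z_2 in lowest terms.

f(0) = −4, f(1) = 2. z_2 = 1 − 2·(1 − 0)/(2 − (−4)) = 2/3.

2/3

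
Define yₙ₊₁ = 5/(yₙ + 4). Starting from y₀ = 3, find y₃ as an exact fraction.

165/167

y₁ = 5/(3 + 4) = 5/7.
y₂ = 5/(5/7 + 4) = 35/33.
y₃ = 5/(35/33 + 4) = 165/167.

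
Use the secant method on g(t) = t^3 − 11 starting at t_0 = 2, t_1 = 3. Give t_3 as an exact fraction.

g(2) = −3, g(3) = 16. t_2 = 3 − 16·(3 − 2)/(16 − (−3)) = 41/19.
g(3) = 16, g(41/19) = −6528/6859. t_3 = (41/19) − (−6528/6859)·((41/19) − 3)/((−6528/6859) − 16) = 16025/7267.

16025/7267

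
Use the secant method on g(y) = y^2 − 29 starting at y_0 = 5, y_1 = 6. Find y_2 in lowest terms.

59/11

g(5) = −4, g(6) = 7. y_2 = 6 − 7·(6 − 5)/(7 − (−4)) = 59/11.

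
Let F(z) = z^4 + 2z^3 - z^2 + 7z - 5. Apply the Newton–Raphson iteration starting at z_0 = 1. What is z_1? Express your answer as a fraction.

F'(z) = 4z^3 + 6z^2 - 2z + 7.
F(1) = 4, F'(1) = 15, so z_1 = 1 - 4/15 = 11/15.

11/15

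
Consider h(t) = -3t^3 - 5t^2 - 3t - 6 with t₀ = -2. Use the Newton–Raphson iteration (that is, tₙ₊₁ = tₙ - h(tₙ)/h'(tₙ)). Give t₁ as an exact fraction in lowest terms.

-34/19

h'(t) = -9t^2 - 10t - 3.
h(-2) = 4, h'(-2) = -19, so t₁ = (-2) - 4/(-19) = -34/19.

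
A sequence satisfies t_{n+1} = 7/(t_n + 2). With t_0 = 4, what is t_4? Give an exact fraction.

t_1 = 7/(4 + 2) = 7/6.
t_2 = 7/(7/6 + 2) = 42/19.
t_3 = 7/(42/19 + 2) = 133/80.
t_4 = 7/(133/80 + 2) = 560/293.

560/293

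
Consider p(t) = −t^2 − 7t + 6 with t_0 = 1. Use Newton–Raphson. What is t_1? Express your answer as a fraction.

p'(t) = −2t − 7.
p(1) = −2, p'(1) = −9, so t_1 = 1 − (−2)/(−9) = 7/9.

7/9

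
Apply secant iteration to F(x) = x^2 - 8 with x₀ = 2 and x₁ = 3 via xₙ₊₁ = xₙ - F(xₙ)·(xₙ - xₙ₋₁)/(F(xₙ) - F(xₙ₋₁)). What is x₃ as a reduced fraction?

F(2) = -4, F(3) = 1. x₂ = 3 - 1·(3 - 2)/(1 - (-4)) = 14/5.
F(3) = 1, F(14/5) = -4/25. x₃ = (14/5) - (-4/25)·((14/5) - 3)/((-4/25) - 1) = 82/29.

82/29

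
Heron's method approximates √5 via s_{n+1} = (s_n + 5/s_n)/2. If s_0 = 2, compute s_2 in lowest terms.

s_1 = (2 + 5/2)/2 = 9/4.
s_2 = (9/4 + 5/(9/4))/2 = 161/72.

161/72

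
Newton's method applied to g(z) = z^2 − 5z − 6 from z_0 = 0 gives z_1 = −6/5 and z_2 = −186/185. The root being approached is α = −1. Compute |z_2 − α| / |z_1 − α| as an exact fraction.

z_1 − α = −6/5 − (−1) = −6/5 + 1 = −1/5, so |z_1 − α| = 1/5.
z_2 − α = −186/185 − (−1) = −186/185 + 1 = −1/185, so |z_2 − α| = 1/185.
Ratio = (1/185) / (1/5) = 1/37.

1/37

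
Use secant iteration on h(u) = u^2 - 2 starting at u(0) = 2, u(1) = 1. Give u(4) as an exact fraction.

41/29

h(2) = 2, h(1) = -1. u(2) = 1 - (-1)·(1 - 2)/((-1) - 2) = 4/3.
h(1) = -1, h(4/3) = -2/9. u(3) = (4/3) - (-2/9)·((4/3) - 1)/((-2/9) - (-1)) = 10/7.
h(4/3) = -2/9, h(10/7) = 2/49. u(4) = (10/7) - (2/49)·((10/7) - (4/3))/((2/49) - (-2/9)) = 41/29.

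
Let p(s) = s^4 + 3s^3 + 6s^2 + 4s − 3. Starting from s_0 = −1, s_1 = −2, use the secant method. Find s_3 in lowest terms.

p(−1) = −3, p(−2) = 5. s_2 = (−2) − 5·((−2) − (−1))/(5 − (−3)) = −11/8.
p(−2) = 5, p(−11/8) = −5655/4096. s_3 = (−11/8) − (−5655/4096)·((−11/8) − (−2))/((−5655/4096) − 5) = −7894/5227.

−7894/5227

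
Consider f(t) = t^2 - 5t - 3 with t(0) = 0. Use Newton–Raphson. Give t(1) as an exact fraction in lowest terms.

f'(t) = 2t - 5.
f(0) = -3, f'(0) = -5, so t(1) = 0 - (-3)/(-5) = -3/5.

-3/5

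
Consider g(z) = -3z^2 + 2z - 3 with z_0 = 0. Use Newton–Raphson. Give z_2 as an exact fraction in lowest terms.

15/28

g'(z) = -6z + 2.
g(0) = -3, g'(0) = 2, so z_1 = 0 - (-3)/2 = 3/2.
g(3/2) = -27/4, g'(3/2) = -7, so z_2 = (3/2) - (-27/4)/(-7) = 15/28.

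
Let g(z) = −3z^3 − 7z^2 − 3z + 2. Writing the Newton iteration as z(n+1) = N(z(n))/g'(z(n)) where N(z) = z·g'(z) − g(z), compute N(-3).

97

g'(z) = −9z^2 − 14z − 3.
N(z) = z·g'(z) − g(z) = z·(−9z^2 − 14z − 3) − (−3z^3 − 7z^2 − 3z + 2) = −6z^3 − 7z^2 − 2.
N(-3) = 97.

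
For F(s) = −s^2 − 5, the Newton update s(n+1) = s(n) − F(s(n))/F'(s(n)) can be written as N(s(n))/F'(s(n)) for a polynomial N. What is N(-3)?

F'(s) = −2s.
N(s) = s·F'(s) − F(s) = s·(−2s) − (−s^2 − 5) = −s^2 + 5.
N(-3) = −4.

−4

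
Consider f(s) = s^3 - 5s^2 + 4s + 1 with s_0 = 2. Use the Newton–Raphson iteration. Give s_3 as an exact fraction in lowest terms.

4555976/3541477

f'(s) = 3s^2 - 10s + 4.
f(2) = -3, f'(2) = -4, so s_1 = 2 - (-3)/(-4) = 5/4.
f(5/4) = 9/64, f'(5/4) = -61/16, so s_2 = (5/4) - (9/64)/(-61/16) = 157/122.
f(157/122) = -2997/1815848, f'(157/122) = -58057/14884, so s_3 = (157/122) - (-2997/1815848)/(-58057/14884) = 4555976/3541477.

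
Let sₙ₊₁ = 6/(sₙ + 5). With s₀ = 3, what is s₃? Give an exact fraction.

138/139

s₁ = 6/(3 + 5) = 3/4.
s₂ = 6/(3/4 + 5) = 24/23.
s₃ = 6/(24/23 + 5) = 138/139.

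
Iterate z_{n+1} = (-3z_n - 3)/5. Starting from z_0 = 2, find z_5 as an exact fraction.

z_1 = (-3·2 - 3)/5 = -9/5.
z_2 = (-3·(-9/5) - 3)/5 = 12/25.
z_3 = (-3·(12/25) - 3)/5 = -111/125.
z_4 = (-3·(-111/125) - 3)/5 = -42/625.
z_5 = (-3·(-42/625) - 3)/5 = -1749/3125.

-1749/3125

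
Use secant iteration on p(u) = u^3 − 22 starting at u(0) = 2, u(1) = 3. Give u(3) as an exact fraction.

p(2) = −14, p(3) = 5. u(2) = 3 − 5·(3 − 2)/(5 − (−14)) = 52/19.
p(3) = 5, p(52/19) = −10290/6859. u(3) = (52/19) − (−10290/6859)·((52/19) − 3)/((−10290/6859) − 5) = 24946/8917.

24946/8917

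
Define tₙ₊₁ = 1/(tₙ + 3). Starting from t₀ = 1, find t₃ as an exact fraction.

t₁ = 1/(1 + 3) = 1/4.
t₂ = 1/(1/4 + 3) = 4/13.
t₃ = 1/(4/13 + 3) = 13/43.

13/43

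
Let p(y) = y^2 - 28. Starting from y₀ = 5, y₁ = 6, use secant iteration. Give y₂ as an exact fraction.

58/11

p(5) = -3, p(6) = 8. y₂ = 6 - 8·(6 - 5)/(8 - (-3)) = 58/11.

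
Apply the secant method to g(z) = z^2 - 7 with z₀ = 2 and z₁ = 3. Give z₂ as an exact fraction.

g(2) = -3, g(3) = 2. z₂ = 3 - 2·(3 - 2)/(2 - (-3)) = 13/5.

13/5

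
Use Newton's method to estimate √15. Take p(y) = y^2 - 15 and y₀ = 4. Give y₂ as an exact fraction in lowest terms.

1921/496

p'(y) = 2y.
p(4) = 1, p'(4) = 8, so y₁ = 4 - 1/8 = 31/8.
p(31/8) = 1/64, p'(31/8) = 31/4, so y₂ = (31/8) - (1/64)/(31/4) = 1921/496.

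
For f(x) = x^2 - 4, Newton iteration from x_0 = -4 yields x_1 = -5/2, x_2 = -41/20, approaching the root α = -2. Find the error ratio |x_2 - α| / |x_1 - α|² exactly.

x_1 - α = -5/2 - (-2) = -5/2 + 2 = -1/2, so |x_1 - α| = 1/2.
x_2 - α = -41/20 - (-2) = -41/20 + 2 = -1/20, so |x_2 - α| = 1/20.
|x_1 - α|² = 1/4.
Ratio = (1/20) / (1/4) = 1/5.

1/5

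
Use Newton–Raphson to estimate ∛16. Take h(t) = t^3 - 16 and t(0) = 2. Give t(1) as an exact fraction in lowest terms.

h'(t) = 3t^2.
h(2) = -8, h'(2) = 12, so t(1) = 2 - (-8)/12 = 8/3.

8/3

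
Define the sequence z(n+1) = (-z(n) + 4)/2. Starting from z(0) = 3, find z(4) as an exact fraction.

z(1) = (-3 + 4)/2 = 1/2.
z(2) = (-(1/2) + 4)/2 = 7/4.
z(3) = (-(7/4) + 4)/2 = 9/8.
z(4) = (-(9/8) + 4)/2 = 23/16.

23/16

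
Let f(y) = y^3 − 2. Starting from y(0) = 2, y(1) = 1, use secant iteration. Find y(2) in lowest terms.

8/7

f(2) = 6, f(1) = −1. y(2) = 1 − (−1)·(1 − 2)/((−1) − 6) = 8/7.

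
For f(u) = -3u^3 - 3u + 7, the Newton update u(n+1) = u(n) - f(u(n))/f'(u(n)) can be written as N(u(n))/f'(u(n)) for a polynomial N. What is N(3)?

-169

f'(u) = -9u^2 - 3.
N(u) = u·f'(u) - f(u) = u·(-9u^2 - 3) - (-3u^3 - 3u + 7) = -6u^3 - 7.
N(3) = -169.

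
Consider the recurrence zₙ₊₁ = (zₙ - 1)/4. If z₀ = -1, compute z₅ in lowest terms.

-171/512

z₁ = ((-1) - 1)/4 = -1/2.
z₂ = ((-1/2) - 1)/4 = -3/8.
z₃ = ((-3/8) - 1)/4 = -11/32.
z₄ = ((-11/32) - 1)/4 = -43/128.
z₅ = ((-43/128) - 1)/4 = -171/512.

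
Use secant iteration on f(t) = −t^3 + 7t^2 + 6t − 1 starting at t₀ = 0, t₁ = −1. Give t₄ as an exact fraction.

−11257/11889

f(0) = −1, f(−1) = 1. t₂ = (−1) − 1·((−1) − 0)/(1 − (−1)) = −1/2.
f(−1) = 1, f(−1/2) = −17/8. t₃ = (−1/2) − (−17/8)·((−1/2) − (−1))/((−17/8) − 1) = −21/25.
f(−1/2) = −17/8, f(−21/25) = −7939/15625. t₄ = (−21/25) − (−7939/15625)·((−21/25) − (−1/2))/((−7939/15625) − (−17/8)) = −11257/11889.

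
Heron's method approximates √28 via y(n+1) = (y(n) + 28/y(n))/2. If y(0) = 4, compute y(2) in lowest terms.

233/44

y(1) = (4 + 28/4)/2 = 11/2.
y(2) = (11/2 + 28/(11/2))/2 = 233/44.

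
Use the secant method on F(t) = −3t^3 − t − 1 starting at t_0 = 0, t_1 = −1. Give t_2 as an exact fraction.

−1/4

F(0) = −1, F(−1) = 3. t_2 = (−1) − 3·((−1) − 0)/(3 − (−1)) = −1/4.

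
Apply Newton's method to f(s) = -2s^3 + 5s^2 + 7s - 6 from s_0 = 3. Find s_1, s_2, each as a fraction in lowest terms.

s_1 = 57/17, s_2 = 435129/132277

f'(s) = -6s^2 + 10s + 7.
f(3) = 6, f'(3) = -17, so s_1 = 3 - 6/(-17) = 57/17.
f(57/17) = -8388/4913, f'(57/17) = -7781/289, so s_2 = (57/17) - (-8388/4913)/(-7781/289) = 435129/132277.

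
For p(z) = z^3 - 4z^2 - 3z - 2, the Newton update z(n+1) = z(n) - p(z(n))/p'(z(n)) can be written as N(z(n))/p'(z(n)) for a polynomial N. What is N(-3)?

p'(z) = 3z^2 - 8z - 3.
N(z) = z·p'(z) - p(z) = z·(3z^2 - 8z - 3) - (z^3 - 4z^2 - 3z - 2) = 2z^3 - 4z^2 + 2.
N(-3) = -88.

-88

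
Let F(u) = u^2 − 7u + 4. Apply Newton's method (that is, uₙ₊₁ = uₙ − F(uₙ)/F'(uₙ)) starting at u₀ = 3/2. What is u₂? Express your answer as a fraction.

975/1568

F'(u) = 2u − 7.
F(3/2) = −17/4, F'(3/2) = −4, so u₁ = (3/2) − (−17/4)/(−4) = 7/16.
F(7/16) = 289/256, F'(7/16) = −49/8, so u₂ = (7/16) − (289/256)/(−49/8) = 975/1568.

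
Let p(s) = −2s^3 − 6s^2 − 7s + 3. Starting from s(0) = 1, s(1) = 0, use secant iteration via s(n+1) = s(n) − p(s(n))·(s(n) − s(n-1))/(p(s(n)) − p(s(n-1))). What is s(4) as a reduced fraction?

p(1) = −12, p(0) = 3. s(2) = 0 − 3·(0 − 1)/(3 − (−12)) = 1/5.
p(0) = 3, p(1/5) = 168/125. s(3) = (1/5) − (168/125)·((1/5) − 0)/((168/125) − 3) = 25/69.
p(1/5) = 168/125, p(25/69) = −137648/328509. s(4) = (25/69) − (−137648/328509)·((25/69) − (1/5))/((−137648/328509) − (168/125)) = 418525/1292777.

418525/1292777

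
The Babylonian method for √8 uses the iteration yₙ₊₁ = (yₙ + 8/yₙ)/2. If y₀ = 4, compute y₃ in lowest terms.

577/204

y₁ = (4 + 8/4)/2 = 3.
y₂ = (3 + 8/3)/2 = 17/6.
y₃ = (17/6 + 8/(17/6))/2 = 577/204.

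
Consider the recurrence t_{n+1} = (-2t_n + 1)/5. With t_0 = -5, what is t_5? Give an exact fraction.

t_1 = (-2·(-5) + 1)/5 = 11/5.
t_2 = (-2·(11/5) + 1)/5 = -17/25.
t_3 = (-2·(-17/25) + 1)/5 = 59/125.
t_4 = (-2·(59/125) + 1)/5 = 7/625.
t_5 = (-2·(7/625) + 1)/5 = 611/3125.

611/3125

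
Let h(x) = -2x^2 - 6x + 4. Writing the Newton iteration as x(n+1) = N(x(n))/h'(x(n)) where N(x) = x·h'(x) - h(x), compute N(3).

-22

h'(x) = -4x - 6.
N(x) = x·h'(x) - h(x) = x·(-4x - 6) - (-2x^2 - 6x + 4) = -2x^2 - 4.
N(3) = -22.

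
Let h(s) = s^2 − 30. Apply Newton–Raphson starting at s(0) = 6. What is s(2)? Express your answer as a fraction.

241/44

h'(s) = 2s.
h(6) = 6, h'(6) = 12, so s(1) = 6 − 6/12 = 11/2.
h(11/2) = 1/4, h'(11/2) = 11, so s(2) = (11/2) − (1/4)/11 = 241/44.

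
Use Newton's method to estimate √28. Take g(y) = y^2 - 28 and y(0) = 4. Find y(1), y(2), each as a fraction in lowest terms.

g'(y) = 2y.
g(4) = -12, g'(4) = 8, so y(1) = 4 - (-12)/8 = 11/2.
g(11/2) = 9/4, g'(11/2) = 11, so y(2) = (11/2) - (9/4)/11 = 233/44.

y(1) = 11/2, y(2) = 233/44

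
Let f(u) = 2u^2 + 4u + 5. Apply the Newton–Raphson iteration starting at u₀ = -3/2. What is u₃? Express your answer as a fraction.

f'(u) = 4u + 4.
f(-3/2) = 7/2, f'(-3/2) = -2, so u₁ = (-3/2) - (7/2)/(-2) = 1/4.
f(1/4) = 49/8, f'(1/4) = 5, so u₂ = (1/4) - (49/8)/5 = -39/40.
f(-39/40) = 2401/800, f'(-39/40) = 1/10, so u₃ = (-39/40) - (2401/800)/(1/10) = -2479/80.

-2479/80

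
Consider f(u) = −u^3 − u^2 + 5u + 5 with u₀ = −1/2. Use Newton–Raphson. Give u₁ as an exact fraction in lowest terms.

−20/21

f'(u) = −3u^2 − 2u + 5.
f(−1/2) = 19/8, f'(−1/2) = 21/4, so u₁ = (−1/2) − (19/8)/(21/4) = −20/21.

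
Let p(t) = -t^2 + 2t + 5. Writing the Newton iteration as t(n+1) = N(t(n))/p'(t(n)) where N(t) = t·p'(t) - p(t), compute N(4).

p'(t) = -2t + 2.
N(t) = t·p'(t) - p(t) = t·(-2t + 2) - (-t^2 + 2t + 5) = -t^2 - 5.
N(4) = -21.

-21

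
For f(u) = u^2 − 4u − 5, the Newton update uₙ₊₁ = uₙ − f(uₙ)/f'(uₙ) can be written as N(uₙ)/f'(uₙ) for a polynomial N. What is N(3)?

14

f'(u) = 2u − 4.
N(u) = u·f'(u) − f(u) = u·(2u − 4) − (u^2 − 4u − 5) = u^2 + 5.
N(3) = 14.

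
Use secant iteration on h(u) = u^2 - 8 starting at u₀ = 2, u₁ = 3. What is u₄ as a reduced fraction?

h(2) = -4, h(3) = 1. u₂ = 3 - 1·(3 - 2)/(1 - (-4)) = 14/5.
h(3) = 1, h(14/5) = -4/25. u₃ = (14/5) - (-4/25)·((14/5) - 3)/((-4/25) - 1) = 82/29.
h(14/5) = -4/25, h(82/29) = -4/841. u₄ = (82/29) - (-4/841)·((82/29) - (14/5))/((-4/841) - (-4/25)) = 577/204.

577/204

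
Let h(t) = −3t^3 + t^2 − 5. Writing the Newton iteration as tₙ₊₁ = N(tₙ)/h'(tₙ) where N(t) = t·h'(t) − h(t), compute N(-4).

405

h'(t) = −9t^2 + 2t.
N(t) = t·h'(t) − h(t) = t·(−9t^2 + 2t) − (−3t^3 + t^2 − 5) = −6t^3 + t^2 + 5.
N(-4) = 405.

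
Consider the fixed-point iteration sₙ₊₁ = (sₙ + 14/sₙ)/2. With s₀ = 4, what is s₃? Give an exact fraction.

s₁ = (4 + 14/4)/2 = 15/4.
s₂ = (15/4 + 14/(15/4))/2 = 449/120.
s₃ = (449/120 + 14/(449/120))/2 = 403201/107760.

403201/107760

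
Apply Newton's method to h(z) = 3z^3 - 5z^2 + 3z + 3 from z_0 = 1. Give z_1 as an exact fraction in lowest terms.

-1

h'(z) = 9z^2 - 10z + 3.
h(1) = 4, h'(1) = 2, so z_1 = 1 - 4/2 = -1.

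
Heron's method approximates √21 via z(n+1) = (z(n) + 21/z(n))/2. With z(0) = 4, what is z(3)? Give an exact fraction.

z(1) = (4 + 21/4)/2 = 37/8.
z(2) = (37/8 + 21/(37/8))/2 = 2713/592.
z(3) = (2713/592 + 21/(2713/592))/2 = 14720113/3212192.

14720113/3212192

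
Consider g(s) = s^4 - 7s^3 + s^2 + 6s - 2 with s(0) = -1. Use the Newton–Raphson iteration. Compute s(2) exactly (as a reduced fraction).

-566227/596659

g'(s) = 4s^3 - 21s^2 + 2s + 6.
g(-1) = 1, g'(-1) = -21, so s(1) = (-1) - 1/(-21) = -20/21.
g(-20/21) = 12118/194481, g'(-20/21) = -170474/9261, so s(2) = (-20/21) - (12118/194481)/(-170474/9261) = -566227/596659.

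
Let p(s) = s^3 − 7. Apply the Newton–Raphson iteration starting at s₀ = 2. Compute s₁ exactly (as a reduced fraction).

23/12

p'(s) = 3s^2.
p(2) = 1, p'(2) = 12, so s₁ = 2 − 1/12 = 23/12.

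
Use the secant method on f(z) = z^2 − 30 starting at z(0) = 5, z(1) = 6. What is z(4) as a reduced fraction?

2766/505

f(5) = −5, f(6) = 6. z(2) = 6 − 6·(6 − 5)/(6 − (−5)) = 60/11.
f(6) = 6, f(60/11) = −30/121. z(3) = (60/11) − (−30/121)·((60/11) − 6)/((−30/121) − 6) = 115/21.
f(60/11) = −30/121, f(115/21) = −5/441. z(4) = (115/21) − (−5/441)·((115/21) − (60/11))/((−5/441) − (−30/121)) = 2766/505.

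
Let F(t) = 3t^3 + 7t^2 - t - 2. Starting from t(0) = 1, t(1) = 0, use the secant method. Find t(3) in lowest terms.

F(1) = 7, F(0) = -2. t(2) = 0 - (-2)·(0 - 1)/((-2) - 7) = 2/9.
F(0) = -2, F(2/9) = -448/243. t(3) = (2/9) - (-448/243)·((2/9) - 0)/((-448/243) - (-2)) = 54/19.

54/19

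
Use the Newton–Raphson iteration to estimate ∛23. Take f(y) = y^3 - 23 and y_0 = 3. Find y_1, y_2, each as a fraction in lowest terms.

f'(y) = 3y^2.
f(3) = 4, f'(3) = 27, so y_1 = 3 - 4/27 = 77/27.
f(77/27) = 3824/19683, f'(77/27) = 5929/243, so y_2 = (77/27) - (3824/19683)/(5929/243) = 1365775/480249.

y_1 = 77/27, y_2 = 1365775/480249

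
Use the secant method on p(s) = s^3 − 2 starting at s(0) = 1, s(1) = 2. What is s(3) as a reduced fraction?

p(1) = −1, p(2) = 6. s(2) = 2 − 6·(2 − 1)/(6 − (−1)) = 8/7.
p(2) = 6, p(8/7) = −174/343. s(3) = (8/7) − (−174/343)·((8/7) − 2)/((−174/343) − 6) = 75/62.

75/62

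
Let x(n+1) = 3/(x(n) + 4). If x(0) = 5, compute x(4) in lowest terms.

183/283

x(1) = 3/(5 + 4) = 1/3.
x(2) = 3/(1/3 + 4) = 9/13.
x(3) = 3/(9/13 + 4) = 39/61.
x(4) = 3/(39/61 + 4) = 183/283.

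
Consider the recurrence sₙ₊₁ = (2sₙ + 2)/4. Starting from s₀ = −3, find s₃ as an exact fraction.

s₁ = (2·(−3) + 2)/4 = −1.
s₂ = (2·(−1) + 2)/4 = 0.
s₃ = (2·0 + 2)/4 = 1/2.

1/2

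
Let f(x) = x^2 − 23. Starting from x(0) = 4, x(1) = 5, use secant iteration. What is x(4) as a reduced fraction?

18181/3791

f(4) = −7, f(5) = 2. x(2) = 5 − 2·(5 − 4)/(2 − (−7)) = 43/9.
f(5) = 2, f(43/9) = −14/81. x(3) = (43/9) − (−14/81)·((43/9) − 5)/((−14/81) − 2) = 211/44.
f(43/9) = −14/81, f(211/44) = −7/1936. x(4) = (211/44) − (−7/1936)·((211/44) − (43/9))/((−7/1936) − (−14/81)) = 18181/3791.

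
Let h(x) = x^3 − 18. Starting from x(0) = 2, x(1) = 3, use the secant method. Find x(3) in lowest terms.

h(2) = −10, h(3) = 9. x(2) = 3 − 9·(3 − 2)/(9 − (−10)) = 48/19.
h(3) = 9, h(48/19) = −12870/6859. x(3) = (48/19) − (−12870/6859)·((48/19) − 3)/((−12870/6859) − 9) = 2402/921.

2402/921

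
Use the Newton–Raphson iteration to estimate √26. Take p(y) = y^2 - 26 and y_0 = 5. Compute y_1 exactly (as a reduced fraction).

p'(y) = 2y.
p(5) = -1, p'(5) = 10, so y_1 = 5 - (-1)/10 = 51/10.

51/10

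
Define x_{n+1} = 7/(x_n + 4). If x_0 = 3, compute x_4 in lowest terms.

189/143

x_1 = 7/(3 + 4) = 1.
x_2 = 7/(1 + 4) = 7/5.
x_3 = 7/(7/5 + 4) = 35/27.
x_4 = 7/(35/27 + 4) = 189/143.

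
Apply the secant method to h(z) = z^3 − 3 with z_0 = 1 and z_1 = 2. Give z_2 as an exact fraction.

h(1) = −2, h(2) = 5. z_2 = 2 − 5·(2 − 1)/(5 − (−2)) = 9/7.

9/7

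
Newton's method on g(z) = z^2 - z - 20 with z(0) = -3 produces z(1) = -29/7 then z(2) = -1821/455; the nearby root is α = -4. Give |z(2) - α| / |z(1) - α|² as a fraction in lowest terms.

7/65

z(1) - α = -29/7 - (-4) = -29/7 + 4 = -1/7, so |z(1) - α| = 1/7.
z(2) - α = -1821/455 - (-4) = -1821/455 + 4 = -1/455, so |z(2) - α| = 1/455.
|z(1) - α|² = 1/49.
Ratio = (1/455) / (1/49) = 7/65.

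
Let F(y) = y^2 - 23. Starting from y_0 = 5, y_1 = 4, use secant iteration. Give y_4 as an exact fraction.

F(5) = 2, F(4) = -7. y_2 = 4 - (-7)·(4 - 5)/((-7) - 2) = 43/9.
F(4) = -7, F(43/9) = -14/81. y_3 = (43/9) - (-14/81)·((43/9) - 4)/((-14/81) - (-7)) = 379/79.
F(43/9) = -14/81, F(379/79) = 98/6241. y_4 = (379/79) - (98/6241)·((379/79) - (43/9))/((98/6241) - (-14/81)) = 16325/3404.

16325/3404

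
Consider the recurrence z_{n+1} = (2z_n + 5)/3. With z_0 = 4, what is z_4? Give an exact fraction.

z_1 = (2·4 + 5)/3 = 13/3.
z_2 = (2·(13/3) + 5)/3 = 41/9.
z_3 = (2·(41/9) + 5)/3 = 127/27.
z_4 = (2·(127/27) + 5)/3 = 389/81.

389/81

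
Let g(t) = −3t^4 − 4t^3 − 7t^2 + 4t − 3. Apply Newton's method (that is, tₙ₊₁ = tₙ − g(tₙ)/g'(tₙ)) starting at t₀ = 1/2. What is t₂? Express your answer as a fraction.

330365/375456

g'(t) = −12t^3 − 12t^2 − 14t + 4.
g(1/2) = −55/16, g'(1/2) = −15/2, so t₁ = (1/2) − (−55/16)/(−15/2) = 1/24.
g(1/24) = −34969/12288, g'(1/24) = 3911/1152, so t₂ = (1/24) − (−34969/12288)/(3911/1152) = 330365/375456.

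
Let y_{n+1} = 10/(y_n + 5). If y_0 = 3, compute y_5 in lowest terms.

y_1 = 10/(3 + 5) = 5/4.
y_2 = 10/(5/4 + 5) = 8/5.
y_3 = 10/(8/5 + 5) = 50/33.
y_4 = 10/(50/33 + 5) = 66/43.
y_5 = 10/(66/43 + 5) = 430/281.

430/281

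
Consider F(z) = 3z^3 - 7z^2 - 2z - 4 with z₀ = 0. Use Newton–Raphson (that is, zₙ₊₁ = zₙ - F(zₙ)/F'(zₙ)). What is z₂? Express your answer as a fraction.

-36/31

F'(z) = 9z^2 - 14z - 2.
F(0) = -4, F'(0) = -2, so z₁ = 0 - (-4)/(-2) = -2.
F(-2) = -52, F'(-2) = 62, so z₂ = (-2) - (-52)/62 = -36/31.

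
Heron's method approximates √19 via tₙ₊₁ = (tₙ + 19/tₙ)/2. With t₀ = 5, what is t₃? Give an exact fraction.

t₁ = (5 + 19/5)/2 = 22/5.
t₂ = (22/5 + 19/(22/5))/2 = 959/220.
t₃ = (959/220 + 19/(959/220))/2 = 1839281/421960.

1839281/421960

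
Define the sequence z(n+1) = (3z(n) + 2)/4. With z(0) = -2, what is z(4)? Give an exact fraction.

z(1) = (3·(-2) + 2)/4 = -1.
z(2) = (3·(-1) + 2)/4 = -1/4.
z(3) = (3·(-1/4) + 2)/4 = 5/16.
z(4) = (3·(5/16) + 2)/4 = 47/64.

47/64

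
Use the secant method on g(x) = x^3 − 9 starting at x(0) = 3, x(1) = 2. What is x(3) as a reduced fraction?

9255/4447

g(3) = 18, g(2) = −1. x(2) = 2 − (−1)·(2 − 3)/((−1) − 18) = 39/19.
g(2) = −1, g(39/19) = −2412/6859. x(3) = (39/19) − (−2412/6859)·((39/19) − 2)/((−2412/6859) − (−1)) = 9255/4447.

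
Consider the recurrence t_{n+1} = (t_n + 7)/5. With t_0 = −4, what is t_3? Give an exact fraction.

213/125

t_1 = ((−4) + 7)/5 = 3/5.
t_2 = ((3/5) + 7)/5 = 38/25.
t_3 = ((38/25) + 7)/5 = 213/125.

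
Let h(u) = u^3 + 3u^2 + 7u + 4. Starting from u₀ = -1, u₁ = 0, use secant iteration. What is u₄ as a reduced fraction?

h(-1) = -1, h(0) = 4. u₂ = 0 - 4·(0 - (-1))/(4 - (-1)) = -4/5.
h(0) = 4, h(-4/5) = -24/125. u₃ = (-4/5) - (-24/125)·((-4/5) - 0)/((-24/125) - 4) = -100/131.
h(-4/5) = -24/125, h(-100/131) = -90336/2248091. u₄ = (-100/131) - (-90336/2248091)·((-100/131) - (-4/5))/((-90336/2248091) - (-24/125)) = -1339700/1777591.

-1339700/1777591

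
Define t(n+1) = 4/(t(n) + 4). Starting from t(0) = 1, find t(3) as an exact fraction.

24/29

t(1) = 4/(1 + 4) = 4/5.
t(2) = 4/(4/5 + 4) = 5/6.
t(3) = 4/(5/6 + 4) = 24/29.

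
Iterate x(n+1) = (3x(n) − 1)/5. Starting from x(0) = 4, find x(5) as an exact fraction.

x(1) = (3·4 − 1)/5 = 11/5.
x(2) = (3·(11/5) − 1)/5 = 28/25.
x(3) = (3·(28/25) − 1)/5 = 59/125.
x(4) = (3·(59/125) − 1)/5 = 52/625.
x(5) = (3·(52/625) − 1)/5 = −469/3125.

−469/3125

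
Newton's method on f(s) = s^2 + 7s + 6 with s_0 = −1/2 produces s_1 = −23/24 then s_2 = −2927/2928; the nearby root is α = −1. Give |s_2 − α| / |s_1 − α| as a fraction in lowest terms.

s_1 − α = −23/24 − (−1) = −23/24 + 1 = 1/24, so |s_1 − α| = 1/24.
s_2 − α = −2927/2928 − (−1) = −2927/2928 + 1 = 1/2928, so |s_2 − α| = 1/2928.
Ratio = (1/2928) / (1/24) = 1/122.

1/122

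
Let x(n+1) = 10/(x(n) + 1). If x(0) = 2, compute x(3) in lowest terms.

x(1) = 10/(2 + 1) = 10/3.
x(2) = 10/(10/3 + 1) = 30/13.
x(3) = 10/(30/13 + 1) = 130/43.

130/43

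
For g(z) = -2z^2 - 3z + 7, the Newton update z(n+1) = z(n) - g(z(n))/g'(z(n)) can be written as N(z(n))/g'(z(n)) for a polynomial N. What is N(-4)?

g'(z) = -4z - 3.
N(z) = z·g'(z) - g(z) = z·(-4z - 3) - (-2z^2 - 3z + 7) = -2z^2 - 7.
N(-4) = -39.

-39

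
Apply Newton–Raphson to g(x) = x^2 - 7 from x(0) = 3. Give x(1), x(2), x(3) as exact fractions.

g'(x) = 2x.
g(3) = 2, g'(3) = 6, so x(1) = 3 - 2/6 = 8/3.
g(8/3) = 1/9, g'(8/3) = 16/3, so x(2) = (8/3) - (1/9)/(16/3) = 127/48.
g(127/48) = 1/2304, g'(127/48) = 127/24, so x(3) = (127/48) - (1/2304)/(127/24) = 32257/12192.

x(1) = 8/3, x(2) = 127/48, x(3) = 32257/12192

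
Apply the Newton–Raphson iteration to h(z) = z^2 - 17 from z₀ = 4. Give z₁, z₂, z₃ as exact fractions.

z₁ = 33/8, z₂ = 2177/528, z₃ = 9478657/2298912

h'(z) = 2z.
h(4) = -1, h'(4) = 8, so z₁ = 4 - (-1)/8 = 33/8.
h(33/8) = 1/64, h'(33/8) = 33/4, so z₂ = (33/8) - (1/64)/(33/4) = 2177/528.
h(2177/528) = 1/278784, h'(2177/528) = 2177/264, so z₃ = (2177/528) - (1/278784)/(2177/264) = 9478657/2298912.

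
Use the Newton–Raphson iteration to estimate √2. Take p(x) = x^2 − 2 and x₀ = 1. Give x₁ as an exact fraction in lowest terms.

3/2

p'(x) = 2x.
p(1) = −1, p'(1) = 2, so x₁ = 1 − (−1)/2 = 3/2.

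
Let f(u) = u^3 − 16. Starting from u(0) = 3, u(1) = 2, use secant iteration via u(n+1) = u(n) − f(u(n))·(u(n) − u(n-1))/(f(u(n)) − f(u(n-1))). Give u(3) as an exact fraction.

3376/1327

f(3) = 11, f(2) = −8. u(2) = 2 − (−8)·(2 − 3)/((−8) − 11) = 46/19.
f(2) = −8, f(46/19) = −12408/6859. u(3) = (46/19) − (−12408/6859)·((46/19) − 2)/((−12408/6859) − (−8)) = 3376/1327.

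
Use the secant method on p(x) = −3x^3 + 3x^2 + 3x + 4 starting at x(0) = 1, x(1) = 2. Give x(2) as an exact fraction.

16/9

p(1) = 7, p(2) = −2. x(2) = 2 − (−2)·(2 − 1)/((−2) − 7) = 16/9.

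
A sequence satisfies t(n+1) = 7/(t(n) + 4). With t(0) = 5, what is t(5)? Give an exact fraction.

8687/6609

t(1) = 7/(5 + 4) = 7/9.
t(2) = 7/(7/9 + 4) = 63/43.
t(3) = 7/(63/43 + 4) = 301/235.
t(4) = 7/(301/235 + 4) = 1645/1241.
t(5) = 7/(1645/1241 + 4) = 8687/6609.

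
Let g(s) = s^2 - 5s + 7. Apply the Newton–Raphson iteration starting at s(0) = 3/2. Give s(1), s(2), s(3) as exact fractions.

s(1) = 19/8, s(2) = 87/16, s(3) = 5777/1504

g'(s) = 2s - 5.
g(3/2) = 7/4, g'(3/2) = -2, so s(1) = (3/2) - (7/4)/(-2) = 19/8.
g(19/8) = 49/64, g'(19/8) = -1/4, so s(2) = (19/8) - (49/64)/(-1/4) = 87/16.
g(87/16) = 2401/256, g'(87/16) = 47/8, so s(3) = (87/16) - (2401/256)/(47/8) = 5777/1504.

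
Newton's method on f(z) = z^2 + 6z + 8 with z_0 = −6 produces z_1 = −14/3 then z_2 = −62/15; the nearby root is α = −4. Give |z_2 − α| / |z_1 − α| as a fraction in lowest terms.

1/5

z_1 − α = −14/3 − (−4) = −14/3 + 4 = −2/3, so |z_1 − α| = 2/3.
z_2 − α = −62/15 − (−4) = −62/15 + 4 = −2/15, so |z_2 − α| = 2/15.
Ratio = (2/15) / (2/3) = 1/5.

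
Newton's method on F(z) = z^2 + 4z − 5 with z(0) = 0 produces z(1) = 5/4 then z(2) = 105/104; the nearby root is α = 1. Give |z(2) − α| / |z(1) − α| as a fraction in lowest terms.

1/26

z(1) − α = 5/4 − 1 = 1/4, so |z(1) − α| = 1/4.
z(2) − α = 105/104 − 1 = 1/104, so |z(2) − α| = 1/104.
Ratio = (1/104) / (1/4) = 1/26.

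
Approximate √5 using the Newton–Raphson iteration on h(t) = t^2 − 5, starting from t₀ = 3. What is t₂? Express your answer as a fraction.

h'(t) = 2t.
h(3) = 4, h'(3) = 6, so t₁ = 3 − 4/6 = 7/3.
h(7/3) = 4/9, h'(7/3) = 14/3, so t₂ = (7/3) − (4/9)/(14/3) = 47/21.

47/21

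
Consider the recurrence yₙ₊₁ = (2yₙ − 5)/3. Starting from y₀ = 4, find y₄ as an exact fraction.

−29/9

y₁ = (2·4 − 5)/3 = 1.
y₂ = (2·1 − 5)/3 = −1.
y₃ = (2·(−1) − 5)/3 = −7/3.
y₄ = (2·(−7/3) − 5)/3 = −29/9.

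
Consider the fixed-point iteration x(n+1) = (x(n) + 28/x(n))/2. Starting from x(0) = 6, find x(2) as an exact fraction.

x(1) = (6 + 28/6)/2 = 16/3.
x(2) = (16/3 + 28/(16/3))/2 = 127/24.

127/24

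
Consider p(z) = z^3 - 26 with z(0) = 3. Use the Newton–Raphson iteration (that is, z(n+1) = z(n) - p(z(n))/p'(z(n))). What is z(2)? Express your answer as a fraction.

767879/259200

p'(z) = 3z^2.
p(3) = 1, p'(3) = 27, so z(1) = 3 - 1/27 = 80/27.
p(80/27) = 242/19683, p'(80/27) = 6400/243, so z(2) = (80/27) - (242/19683)/(6400/243) = 767879/259200.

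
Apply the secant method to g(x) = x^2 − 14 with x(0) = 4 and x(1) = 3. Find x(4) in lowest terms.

g(4) = 2, g(3) = −5. x(2) = 3 − (−5)·(3 − 4)/((−5) − 2) = 26/7.
g(3) = −5, g(26/7) = −10/49. x(3) = (26/7) − (−10/49)·((26/7) − 3)/((−10/49) − (−5)) = 176/47.
g(26/7) = −10/49, g(176/47) = 50/2209. x(4) = (176/47) − (50/2209)·((176/47) − (26/7))/((50/2209) − (−10/49)) = 4591/1227.

4591/1227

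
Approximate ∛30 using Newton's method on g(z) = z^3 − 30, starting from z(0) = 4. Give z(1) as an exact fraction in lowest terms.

g'(z) = 3z^2.
g(4) = 34, g'(4) = 48, so z(1) = 4 − 34/48 = 79/24.

79/24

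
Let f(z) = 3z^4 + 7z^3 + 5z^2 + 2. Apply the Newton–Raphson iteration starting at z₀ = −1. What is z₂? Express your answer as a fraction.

f'(z) = 12z^3 + 21z^2 + 10z.
f(−1) = 3, f'(−1) = −1, so z₁ = (−1) − 3/(−1) = 2.
f(2) = 126, f'(2) = 200, so z₂ = 2 − 126/200 = 137/100.

137/100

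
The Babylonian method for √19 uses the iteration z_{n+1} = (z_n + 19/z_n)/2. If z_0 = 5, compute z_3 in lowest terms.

1839281/421960

z_1 = (5 + 19/5)/2 = 22/5.
z_2 = (22/5 + 19/(22/5))/2 = 959/220.
z_3 = (959/220 + 19/(959/220))/2 = 1839281/421960.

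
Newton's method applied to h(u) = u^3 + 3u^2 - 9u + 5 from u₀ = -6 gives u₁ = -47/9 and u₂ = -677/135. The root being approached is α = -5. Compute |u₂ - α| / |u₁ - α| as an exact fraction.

1/15

u₁ - α = -47/9 - (-5) = -47/9 + 5 = -2/9, so |u₁ - α| = 2/9.
u₂ - α = -677/135 - (-5) = -677/135 + 5 = -2/135, so |u₂ - α| = 2/135.
Ratio = (2/135) / (2/9) = 1/15.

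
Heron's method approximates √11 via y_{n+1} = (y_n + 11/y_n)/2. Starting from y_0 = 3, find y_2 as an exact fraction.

y_1 = (3 + 11/3)/2 = 10/3.
y_2 = (10/3 + 11/(10/3))/2 = 199/60.

199/60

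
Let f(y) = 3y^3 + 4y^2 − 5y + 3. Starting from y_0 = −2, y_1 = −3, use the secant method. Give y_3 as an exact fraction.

−79041/35563

f(−2) = 5, f(−3) = −27. y_2 = (−3) − (−27)·((−3) − (−2))/((−27) − 5) = −69/32.
f(−3) = −27, f(−69/32) = 75465/32768. y_3 = (−69/32) − (75465/32768)·((−69/32) − (−3))/((75465/32768) − (−27)) = −79041/35563.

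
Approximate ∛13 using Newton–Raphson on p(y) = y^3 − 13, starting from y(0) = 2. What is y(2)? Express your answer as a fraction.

p'(y) = 3y^2.
p(2) = −5, p'(2) = 12, so y(1) = 2 − (−5)/12 = 29/12.
p(29/12) = 1925/1728, p'(29/12) = 841/48, so y(2) = (29/12) − (1925/1728)/(841/48) = 35621/15138.

35621/15138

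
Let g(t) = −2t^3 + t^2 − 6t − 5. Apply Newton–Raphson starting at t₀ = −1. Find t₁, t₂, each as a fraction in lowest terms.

t₁ = −5/7, t₂ = −1195/1799

g'(t) = −6t^2 + 2t − 6.
g(−1) = 4, g'(−1) = −14, so t₁ = (−1) − 4/(−14) = −5/7.
g(−5/7) = 180/343, g'(−5/7) = −514/49, so t₂ = (−5/7) − (180/343)/(−514/49) = −1195/1799.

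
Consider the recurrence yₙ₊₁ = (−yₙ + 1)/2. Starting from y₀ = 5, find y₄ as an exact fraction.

5/8

y₁ = (−5 + 1)/2 = −2.
y₂ = (−(−2) + 1)/2 = 3/2.
y₃ = (−(3/2) + 1)/2 = −1/4.
y₄ = (−(−1/4) + 1)/2 = 5/8.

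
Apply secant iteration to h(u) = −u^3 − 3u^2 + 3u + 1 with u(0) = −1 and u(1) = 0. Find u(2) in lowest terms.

h(−1) = −4, h(0) = 1. u(2) = 0 − 1·(0 − (−1))/(1 − (−4)) = −1/5.

−1/5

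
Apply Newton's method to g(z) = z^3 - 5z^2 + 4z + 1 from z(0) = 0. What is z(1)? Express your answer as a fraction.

g'(z) = 3z^2 - 10z + 4.
g(0) = 1, g'(0) = 4, so z(1) = 0 - 1/4 = -1/4.

-1/4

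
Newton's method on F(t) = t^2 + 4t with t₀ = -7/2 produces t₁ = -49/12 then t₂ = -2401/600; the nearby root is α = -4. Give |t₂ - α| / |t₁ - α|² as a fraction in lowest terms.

t₁ - α = -49/12 - (-4) = -49/12 + 4 = -1/12, so |t₁ - α| = 1/12.
t₂ - α = -2401/600 - (-4) = -2401/600 + 4 = -1/600, so |t₂ - α| = 1/600.
|t₁ - α|² = 1/144.
Ratio = (1/600) / (1/144) = 6/25.

6/25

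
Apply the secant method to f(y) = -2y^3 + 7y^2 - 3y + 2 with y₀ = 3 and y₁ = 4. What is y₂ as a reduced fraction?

43/14

f(3) = 2, f(4) = -26. y₂ = 4 - (-26)·(4 - 3)/((-26) - 2) = 43/14.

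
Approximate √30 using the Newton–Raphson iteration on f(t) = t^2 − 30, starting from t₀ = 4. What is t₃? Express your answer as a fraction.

f'(t) = 2t.
f(4) = −14, f'(4) = 8, so t₁ = 4 − (−14)/8 = 23/4.
f(23/4) = 49/16, f'(23/4) = 23/2, so t₂ = (23/4) − (49/16)/(23/2) = 1009/184.
f(1009/184) = 2401/33856, f'(1009/184) = 1009/92, so t₃ = (1009/184) − (2401/33856)/(1009/92) = 2033761/371312.

2033761/371312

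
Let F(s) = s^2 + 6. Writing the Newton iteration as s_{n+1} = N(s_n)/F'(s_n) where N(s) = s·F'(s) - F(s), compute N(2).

F'(s) = 2s.
N(s) = s·F'(s) - F(s) = s·(2s) - (s^2 + 6) = s^2 - 6.
N(2) = -2.

-2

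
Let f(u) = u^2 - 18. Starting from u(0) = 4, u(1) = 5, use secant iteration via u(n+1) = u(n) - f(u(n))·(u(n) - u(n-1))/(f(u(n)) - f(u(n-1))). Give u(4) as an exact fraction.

f(4) = -2, f(5) = 7. u(2) = 5 - 7·(5 - 4)/(7 - (-2)) = 38/9.
f(5) = 7, f(38/9) = -14/81. u(3) = (38/9) - (-14/81)·((38/9) - 5)/((-14/81) - 7) = 352/83.
f(38/9) = -14/81, f(352/83) = -98/6889. u(4) = (352/83) - (-98/6889)·((352/83) - (38/9))/((-98/6889) - (-14/81)) = 13411/3161.

13411/3161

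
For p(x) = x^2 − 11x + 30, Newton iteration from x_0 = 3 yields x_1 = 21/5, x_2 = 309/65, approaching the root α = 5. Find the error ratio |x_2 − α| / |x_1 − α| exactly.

4/13

x_1 − α = 21/5 − 5 = −4/5, so |x_1 − α| = 4/5.
x_2 − α = 309/65 − 5 = −16/65, so |x_2 − α| = 16/65.
Ratio = (16/65) / (4/5) = 4/13.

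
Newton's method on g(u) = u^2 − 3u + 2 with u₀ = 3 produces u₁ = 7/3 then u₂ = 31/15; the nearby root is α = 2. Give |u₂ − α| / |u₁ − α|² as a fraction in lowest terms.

u₁ − α = 7/3 − 2 = 1/3, so |u₁ − α| = 1/3.
u₂ − α = 31/15 − 2 = 1/15, so |u₂ − α| = 1/15.
|u₁ − α|² = 1/9.
Ratio = (1/15) / (1/9) = 3/5.

3/5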